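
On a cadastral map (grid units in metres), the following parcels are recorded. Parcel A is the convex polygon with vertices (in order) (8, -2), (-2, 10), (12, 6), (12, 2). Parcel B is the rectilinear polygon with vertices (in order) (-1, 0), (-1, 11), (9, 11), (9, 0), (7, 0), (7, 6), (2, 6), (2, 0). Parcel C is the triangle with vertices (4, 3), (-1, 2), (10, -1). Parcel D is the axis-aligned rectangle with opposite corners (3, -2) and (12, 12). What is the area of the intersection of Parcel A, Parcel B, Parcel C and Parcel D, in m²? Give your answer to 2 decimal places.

The intersection is the polygon with vertices (7,1), (8.5,0), (7,0).
By the shoelace formula its area is 0.75.

0.75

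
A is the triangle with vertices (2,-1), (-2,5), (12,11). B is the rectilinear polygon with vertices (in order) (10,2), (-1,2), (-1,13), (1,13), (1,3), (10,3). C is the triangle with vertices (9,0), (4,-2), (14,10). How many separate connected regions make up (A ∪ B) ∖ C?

(A ∪ B) ∖ C is a single connected region.

1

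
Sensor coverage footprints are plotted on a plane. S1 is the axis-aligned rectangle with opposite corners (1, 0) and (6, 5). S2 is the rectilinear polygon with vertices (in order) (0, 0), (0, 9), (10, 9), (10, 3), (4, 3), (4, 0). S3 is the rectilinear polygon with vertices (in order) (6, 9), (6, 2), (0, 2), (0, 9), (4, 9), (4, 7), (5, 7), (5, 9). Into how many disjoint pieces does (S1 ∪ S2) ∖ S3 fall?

3

(S1 ∪ S2) ∖ S3 splits into 3 disjoint pieces (area 12, area 2, area 24).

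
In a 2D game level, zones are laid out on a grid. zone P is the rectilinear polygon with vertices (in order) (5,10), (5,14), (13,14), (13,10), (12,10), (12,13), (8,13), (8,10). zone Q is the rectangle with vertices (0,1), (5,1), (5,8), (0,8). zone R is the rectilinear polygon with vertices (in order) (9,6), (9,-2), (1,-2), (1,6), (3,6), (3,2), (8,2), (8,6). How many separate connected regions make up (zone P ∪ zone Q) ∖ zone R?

2

(zone P ∪ zone Q) ∖ zone R splits into 2 disjoint pieces (area 20, area 23).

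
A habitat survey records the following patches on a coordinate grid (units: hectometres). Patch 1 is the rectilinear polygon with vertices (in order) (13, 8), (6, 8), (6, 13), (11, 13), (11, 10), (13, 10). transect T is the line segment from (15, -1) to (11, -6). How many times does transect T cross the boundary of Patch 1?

0

The segment lies entirely outside Patch 1 and never meets its boundary.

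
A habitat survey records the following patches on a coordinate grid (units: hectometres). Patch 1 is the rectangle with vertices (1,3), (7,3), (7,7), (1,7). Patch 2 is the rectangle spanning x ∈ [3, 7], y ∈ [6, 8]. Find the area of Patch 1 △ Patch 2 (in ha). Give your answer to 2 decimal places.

|Patch 1∩Patch 2|: x∈[3,7], y∈[6,7] → 4·1 = 4.
|Patch 1 △ Patch 2| = |Patch 1| + |Patch 2| − 2·|Patch 1∩Patch 2| = 24 + 8 − 8 = 24.00.

24.00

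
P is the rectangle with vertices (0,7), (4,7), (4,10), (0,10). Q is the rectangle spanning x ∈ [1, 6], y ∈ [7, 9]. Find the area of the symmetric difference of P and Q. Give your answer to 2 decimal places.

|P∩Q|: x∈[1,4], y∈[7,9] → 3·2 = 6.
|P △ Q| = |P| + |Q| − 2·|P∩Q| = 12 + 10 − 12 = 10.00.

10.00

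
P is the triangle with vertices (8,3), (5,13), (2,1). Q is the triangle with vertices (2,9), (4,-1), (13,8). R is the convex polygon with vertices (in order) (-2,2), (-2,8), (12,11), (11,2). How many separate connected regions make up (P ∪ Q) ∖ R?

4

(P ∪ Q) ∖ R splits into 4 disjoint pieces (area 3.3444, area 1.08, area 6.375, area 0.0315).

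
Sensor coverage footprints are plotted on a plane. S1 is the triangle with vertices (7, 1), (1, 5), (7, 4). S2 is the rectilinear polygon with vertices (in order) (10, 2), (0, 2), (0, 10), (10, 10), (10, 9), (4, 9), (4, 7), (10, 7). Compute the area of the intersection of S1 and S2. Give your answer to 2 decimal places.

The intersection is the polygon with vertices (1,5), (7,4), (7,2), (5.5,2).
By the shoelace formula its area is 8.25.

8.25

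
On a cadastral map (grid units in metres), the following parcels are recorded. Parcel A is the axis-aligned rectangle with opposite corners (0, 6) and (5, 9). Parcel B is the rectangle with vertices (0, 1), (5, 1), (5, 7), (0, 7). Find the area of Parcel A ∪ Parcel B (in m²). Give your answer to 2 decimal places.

40.00

By inclusion–exclusion:
Individual areas: |Parcel A| = 15, |Parcel B| = 30.
|Parcel A∩Parcel B|: x∈[0,5], y∈[6,7] → 5·1 = 5.
|Parcel A ∪ Parcel B| = 45 − 5 = 40.00.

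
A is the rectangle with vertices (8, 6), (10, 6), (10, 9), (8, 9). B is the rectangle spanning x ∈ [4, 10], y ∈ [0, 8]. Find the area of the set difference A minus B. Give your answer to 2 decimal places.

2.00

|A∩B|: x∈[8,10], y∈[6,8] → 2·2 = 4.
|A| = 6.
|A ∖ B| = |A| − |A∩B| = 6 − 4 = 2.00.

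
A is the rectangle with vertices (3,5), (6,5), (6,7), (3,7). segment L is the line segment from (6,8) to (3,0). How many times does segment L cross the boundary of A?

2

The segment meets the boundary at (5.625,7), (4.875,5).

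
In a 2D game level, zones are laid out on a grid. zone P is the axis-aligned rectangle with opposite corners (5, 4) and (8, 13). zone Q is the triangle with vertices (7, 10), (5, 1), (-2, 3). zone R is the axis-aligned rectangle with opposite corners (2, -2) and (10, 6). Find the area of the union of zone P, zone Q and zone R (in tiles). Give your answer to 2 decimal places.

97.34

By inclusion–exclusion:
Individual areas: |zone P| = 27, |zone Q| = 33.5, |zone R| = 64.
|zone P∩zone Q| = 6.4444.
|zone P∩zone R|: x∈[5,8], y∈[4,6] → 3·2 = 6.
|zone Q∩zone R| = 16.4921.
|zone P∩zone Q∩zone R| = 1.7778.
|zone P ∪ zone Q ∪ zone R| = 124.5 − 28.9365 + 1.7778 = 97.34.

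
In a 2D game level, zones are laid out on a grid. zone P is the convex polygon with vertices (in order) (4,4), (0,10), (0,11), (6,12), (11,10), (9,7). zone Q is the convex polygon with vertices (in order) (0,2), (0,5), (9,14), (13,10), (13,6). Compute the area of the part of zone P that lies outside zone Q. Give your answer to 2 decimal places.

|zone P| = 51.5, |zone P∩zone Q| = 35.1429.
|zone P ∖ zone Q| = |zone P| − |zone P∩zone Q| = 51.5 − 35.1429 = 16.36.

16.36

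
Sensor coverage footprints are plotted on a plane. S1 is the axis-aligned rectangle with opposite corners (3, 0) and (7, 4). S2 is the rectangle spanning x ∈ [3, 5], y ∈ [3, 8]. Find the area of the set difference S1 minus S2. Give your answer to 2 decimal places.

14.00

|S1∩S2|: x∈[3,5], y∈[3,4] → 2·1 = 2.
|S1| = 16.
|S1 ∖ S2| = |S1| − |S1∩S2| = 16 − 2 = 14.00.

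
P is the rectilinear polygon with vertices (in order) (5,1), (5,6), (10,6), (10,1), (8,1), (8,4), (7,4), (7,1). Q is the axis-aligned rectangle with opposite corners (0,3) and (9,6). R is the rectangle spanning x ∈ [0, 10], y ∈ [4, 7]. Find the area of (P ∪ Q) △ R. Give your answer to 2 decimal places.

|P ∪ Q| = 38.
|(P ∪ Q) ∩ R| = 20.
|(P ∪ Q) △ R| = 38 + 30 − 40 = 28.00.

28.00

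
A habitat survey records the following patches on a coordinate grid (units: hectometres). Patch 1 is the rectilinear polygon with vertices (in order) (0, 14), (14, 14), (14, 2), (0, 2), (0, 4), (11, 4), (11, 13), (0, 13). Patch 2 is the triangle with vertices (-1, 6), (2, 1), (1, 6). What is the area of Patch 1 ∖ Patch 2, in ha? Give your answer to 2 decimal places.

|Patch 1| = 69, |Patch 1∩Patch 2| = 1.6.
|Patch 1 ∖ Patch 2| = |Patch 1| − |Patch 1∩Patch 2| = 69 − 1.6 = 67.40.

67.40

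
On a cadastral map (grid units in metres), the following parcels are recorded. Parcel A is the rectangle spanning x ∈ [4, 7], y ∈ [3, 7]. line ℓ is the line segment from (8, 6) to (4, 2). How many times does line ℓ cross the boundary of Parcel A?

The segment meets the boundary at (5,3), (7,5).

2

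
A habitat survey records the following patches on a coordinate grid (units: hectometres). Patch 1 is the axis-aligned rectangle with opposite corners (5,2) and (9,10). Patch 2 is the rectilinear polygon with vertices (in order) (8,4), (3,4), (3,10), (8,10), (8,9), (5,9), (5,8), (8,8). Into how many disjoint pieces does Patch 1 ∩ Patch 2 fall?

2

Patch 1 ∩ Patch 2 splits into 2 disjoint pieces (area 3, area 12).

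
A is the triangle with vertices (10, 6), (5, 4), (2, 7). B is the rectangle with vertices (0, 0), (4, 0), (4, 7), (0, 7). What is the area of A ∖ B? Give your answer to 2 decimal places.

|A| = 10.5, |A∩B| = 1.75.
|A ∖ B| = |A| − |A∩B| = 10.5 − 1.75 = 8.75.

8.75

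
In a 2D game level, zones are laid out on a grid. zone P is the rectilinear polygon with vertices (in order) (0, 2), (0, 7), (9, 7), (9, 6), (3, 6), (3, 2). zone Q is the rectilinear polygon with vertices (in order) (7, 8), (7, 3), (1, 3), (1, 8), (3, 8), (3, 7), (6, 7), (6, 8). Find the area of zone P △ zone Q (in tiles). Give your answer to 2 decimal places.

24.00

|zone P| = 21, |zone Q| = 27, |zone P∩zone Q| = 12.
|zone P △ zone Q| = |zone P| + |zone Q| − 2·|zone P∩zone Q| = 21 + 27 − 24 = 24.00.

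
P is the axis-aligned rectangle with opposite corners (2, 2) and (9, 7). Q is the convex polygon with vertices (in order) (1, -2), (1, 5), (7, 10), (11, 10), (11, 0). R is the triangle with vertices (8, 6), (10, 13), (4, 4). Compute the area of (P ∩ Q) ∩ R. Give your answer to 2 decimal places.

5.14

The region (P ∩ Q) ∩ R is the polygon with vertices (8.286,7), (8,6), (4,4), (6,7).
By the shoelace formula its area is 5.14.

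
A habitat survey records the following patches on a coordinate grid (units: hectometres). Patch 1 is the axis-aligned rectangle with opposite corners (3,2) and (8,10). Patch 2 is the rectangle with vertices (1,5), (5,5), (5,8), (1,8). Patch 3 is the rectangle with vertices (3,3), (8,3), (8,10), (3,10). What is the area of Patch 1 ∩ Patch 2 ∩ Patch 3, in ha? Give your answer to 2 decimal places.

The intersection is the polygon with vertices (5,8), (5,5), (3,5), (3,8).
By the shoelace formula its area is 6.00.

6.00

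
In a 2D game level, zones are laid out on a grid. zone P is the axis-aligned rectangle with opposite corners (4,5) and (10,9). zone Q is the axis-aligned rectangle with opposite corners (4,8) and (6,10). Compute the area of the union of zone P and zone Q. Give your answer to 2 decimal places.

26.00

By inclusion–exclusion:
Individual areas: |zone P| = 24, |zone Q| = 4.
|zone P∩zone Q|: x∈[4,6], y∈[8,9] → 2·1 = 2.
|zone P ∪ zone Q| = 28 − 2 = 26.00.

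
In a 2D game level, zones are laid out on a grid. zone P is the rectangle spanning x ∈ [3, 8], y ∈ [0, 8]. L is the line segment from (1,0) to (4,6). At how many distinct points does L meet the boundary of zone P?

The segment meets the boundary at (3,4).

1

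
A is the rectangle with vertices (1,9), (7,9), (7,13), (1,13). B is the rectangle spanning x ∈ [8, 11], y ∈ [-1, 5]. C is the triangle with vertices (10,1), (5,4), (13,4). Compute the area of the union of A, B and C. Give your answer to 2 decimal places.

46.70

By inclusion–exclusion:
Individual areas: |A| = 24, |B| = 18, |C| = 12.
|A∩B| = 0 (no overlap).
|A∩C| = 0.
|B∩C| = 7.3.
|A∩B∩C| = 0.
|A ∪ B ∪ C| = 54 − 7.3 + 0 = 46.70.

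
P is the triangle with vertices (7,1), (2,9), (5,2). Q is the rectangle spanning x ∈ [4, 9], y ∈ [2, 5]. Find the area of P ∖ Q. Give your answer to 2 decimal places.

|P| = 5.5, |P∩Q| = 3.1458.
|P ∖ Q| = |P| − |P∩Q| = 5.5 − 3.1458 = 2.35.

2.35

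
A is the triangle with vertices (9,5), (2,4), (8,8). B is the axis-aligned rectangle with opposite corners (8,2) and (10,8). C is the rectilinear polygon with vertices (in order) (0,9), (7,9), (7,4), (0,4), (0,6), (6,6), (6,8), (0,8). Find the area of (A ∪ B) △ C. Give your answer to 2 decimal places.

32.00

|A ∪ B| = 21.4286.
|(A ∪ B) ∩ C| = 6.2143.
|(A ∪ B) △ C| = 21.4286 + 23 − 12.4286 = 32.00.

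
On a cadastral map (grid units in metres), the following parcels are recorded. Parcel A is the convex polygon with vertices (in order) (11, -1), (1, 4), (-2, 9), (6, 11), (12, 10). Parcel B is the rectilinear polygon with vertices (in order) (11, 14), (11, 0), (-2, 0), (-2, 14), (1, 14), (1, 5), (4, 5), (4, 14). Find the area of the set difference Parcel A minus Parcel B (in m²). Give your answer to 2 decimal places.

|Parcel A| = 104, |Parcel A∩Parcel B| = 82.0417.
|Parcel A ∖ Parcel B| = |Parcel A| − |Parcel A∩Parcel B| = 104 − 82.0417 = 21.96.

21.96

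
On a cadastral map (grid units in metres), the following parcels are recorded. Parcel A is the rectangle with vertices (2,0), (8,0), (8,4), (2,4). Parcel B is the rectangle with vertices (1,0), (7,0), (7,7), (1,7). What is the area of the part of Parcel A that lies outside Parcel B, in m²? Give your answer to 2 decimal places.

4.00

|Parcel A∩Parcel B|: x∈[2,7], y∈[0,4] → 5·4 = 20.
|Parcel A| = 24.
|Parcel A ∖ Parcel B| = |Parcel A| − |Parcel A∩Parcel B| = 24 − 20 = 4.00.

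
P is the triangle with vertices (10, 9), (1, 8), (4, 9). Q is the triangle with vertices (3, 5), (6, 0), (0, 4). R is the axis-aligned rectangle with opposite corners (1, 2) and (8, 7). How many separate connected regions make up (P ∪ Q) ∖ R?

(P ∪ Q) ∖ R splits into 3 disjoint pieces (area 3, area 1.8, area 0.5).

3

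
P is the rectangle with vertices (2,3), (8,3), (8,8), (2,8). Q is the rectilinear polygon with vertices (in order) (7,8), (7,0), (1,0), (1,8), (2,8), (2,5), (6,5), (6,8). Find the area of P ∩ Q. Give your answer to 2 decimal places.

13.00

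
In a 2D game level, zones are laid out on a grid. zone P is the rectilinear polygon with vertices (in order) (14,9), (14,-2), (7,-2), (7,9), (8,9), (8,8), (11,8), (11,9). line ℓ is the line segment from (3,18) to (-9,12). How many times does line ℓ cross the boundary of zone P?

The segment lies entirely outside zone P and never meets its boundary.

0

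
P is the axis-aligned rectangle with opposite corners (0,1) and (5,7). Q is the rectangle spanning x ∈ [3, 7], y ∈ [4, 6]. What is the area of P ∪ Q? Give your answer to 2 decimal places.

By inclusion–exclusion:
Individual areas: |P| = 30, |Q| = 8.
|P∩Q|: x∈[3,5], y∈[4,6] → 2·2 = 4.
|P ∪ Q| = 38 − 4 = 34.00.

34.00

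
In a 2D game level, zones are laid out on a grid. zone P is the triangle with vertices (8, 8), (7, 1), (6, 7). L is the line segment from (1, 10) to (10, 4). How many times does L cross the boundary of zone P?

The segment meets the boundary at (7.652,5.565), (6.062,6.625).

2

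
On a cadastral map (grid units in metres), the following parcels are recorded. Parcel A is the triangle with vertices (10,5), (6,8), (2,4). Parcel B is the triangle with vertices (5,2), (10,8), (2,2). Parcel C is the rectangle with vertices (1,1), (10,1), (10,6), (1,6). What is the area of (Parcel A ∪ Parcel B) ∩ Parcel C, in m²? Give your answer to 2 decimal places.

The region (Parcel A ∪ Parcel B) ∩ Parcel C is the polygon with vertices (7.209,4.651), (5,2), (2,2), (5.2,4.4), (2,4), (4,6), (8.667,6), (10,5).
By the shoelace formula its area is 15.32.

15.32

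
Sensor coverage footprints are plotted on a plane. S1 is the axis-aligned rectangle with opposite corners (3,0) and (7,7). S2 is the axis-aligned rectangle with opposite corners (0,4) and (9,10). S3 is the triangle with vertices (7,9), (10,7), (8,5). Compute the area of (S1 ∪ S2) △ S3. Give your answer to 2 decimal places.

|S1 ∪ S2| = 70.
|(S1 ∪ S2) ∩ S3| = 4.1667.
|(S1 ∪ S2) △ S3| = 70 + 5 − 8.3333 = 66.67.

66.67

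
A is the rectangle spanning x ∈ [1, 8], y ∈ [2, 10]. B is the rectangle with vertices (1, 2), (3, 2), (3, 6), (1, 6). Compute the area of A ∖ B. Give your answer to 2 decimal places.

48.00

|A∩B|: x∈[1,3], y∈[2,6] → 2·4 = 8.
|A| = 56.
|A ∖ B| = |A| − |A∩B| = 56 − 8 = 48.00.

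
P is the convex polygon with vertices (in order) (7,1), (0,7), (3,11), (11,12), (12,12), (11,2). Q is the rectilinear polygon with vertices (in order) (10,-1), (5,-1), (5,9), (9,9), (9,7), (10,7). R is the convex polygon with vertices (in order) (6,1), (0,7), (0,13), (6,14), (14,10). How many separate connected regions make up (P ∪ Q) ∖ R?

2

(P ∪ Q) ∖ R splits into 2 disjoint pieces (area 0.9024, area 24.8926).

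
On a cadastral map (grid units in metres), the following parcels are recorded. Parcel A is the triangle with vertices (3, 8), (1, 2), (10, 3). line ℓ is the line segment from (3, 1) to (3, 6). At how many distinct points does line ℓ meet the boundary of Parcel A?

The segment meets the boundary at (3,2.222).

1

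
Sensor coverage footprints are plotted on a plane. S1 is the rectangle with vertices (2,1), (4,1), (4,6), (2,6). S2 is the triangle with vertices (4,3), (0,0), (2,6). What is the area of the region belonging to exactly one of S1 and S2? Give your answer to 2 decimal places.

10.00

|S1| = 10, |S2| = 9, |S1∩S2| = 4.5.
|S1 △ S2| = |S1| + |S2| − 2·|S1∩S2| = 10 + 9 − 9 = 10.00.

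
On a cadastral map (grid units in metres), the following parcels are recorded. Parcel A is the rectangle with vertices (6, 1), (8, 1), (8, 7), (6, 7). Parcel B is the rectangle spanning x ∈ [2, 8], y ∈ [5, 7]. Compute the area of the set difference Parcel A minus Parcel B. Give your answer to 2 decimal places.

|Parcel A∩Parcel B|: x∈[6,8], y∈[5,7] → 2·2 = 4.
|Parcel A| = 12.
|Parcel A ∖ Parcel B| = |Parcel A| − |Parcel A∩Parcel B| = 12 − 4 = 8.00.

8.00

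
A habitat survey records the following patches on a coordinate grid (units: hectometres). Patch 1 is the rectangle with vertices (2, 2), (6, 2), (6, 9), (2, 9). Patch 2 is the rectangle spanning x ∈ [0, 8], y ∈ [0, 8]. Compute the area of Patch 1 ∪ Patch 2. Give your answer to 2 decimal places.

68.00

By inclusion–exclusion:
Individual areas: |Patch 1| = 28, |Patch 2| = 64.
|Patch 1∩Patch 2|: x∈[2,6], y∈[2,8] → 4·6 = 24.
|Patch 1 ∪ Patch 2| = 92 − 24 = 68.00.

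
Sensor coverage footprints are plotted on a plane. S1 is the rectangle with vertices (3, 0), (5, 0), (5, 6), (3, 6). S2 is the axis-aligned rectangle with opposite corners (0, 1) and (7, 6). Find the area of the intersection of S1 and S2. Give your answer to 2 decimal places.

10.00

|S1∩S2|: x∈[3,5], y∈[1,6] → 2·5 = 10.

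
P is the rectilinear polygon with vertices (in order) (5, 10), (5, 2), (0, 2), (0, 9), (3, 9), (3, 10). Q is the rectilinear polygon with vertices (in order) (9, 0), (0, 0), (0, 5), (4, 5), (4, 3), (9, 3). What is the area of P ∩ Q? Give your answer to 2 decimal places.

13.00

The intersection is the polygon with vertices (5,2), (0,2), (0,5), (4,5), (4,3), (5,3).
By the shoelace formula its area is 13.00.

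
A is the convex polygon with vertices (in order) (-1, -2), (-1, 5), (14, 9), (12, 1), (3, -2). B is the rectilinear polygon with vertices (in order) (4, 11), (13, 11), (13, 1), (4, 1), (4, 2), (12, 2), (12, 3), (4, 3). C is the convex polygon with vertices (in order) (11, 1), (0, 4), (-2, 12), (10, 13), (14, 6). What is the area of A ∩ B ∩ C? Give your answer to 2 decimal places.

42.10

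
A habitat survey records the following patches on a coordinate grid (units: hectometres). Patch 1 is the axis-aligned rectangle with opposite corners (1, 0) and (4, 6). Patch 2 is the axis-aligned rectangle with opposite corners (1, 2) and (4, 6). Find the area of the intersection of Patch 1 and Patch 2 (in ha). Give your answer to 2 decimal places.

|Patch 1∩Patch 2|: x∈[1,4], y∈[2,6] → 3·4 = 12.

12.00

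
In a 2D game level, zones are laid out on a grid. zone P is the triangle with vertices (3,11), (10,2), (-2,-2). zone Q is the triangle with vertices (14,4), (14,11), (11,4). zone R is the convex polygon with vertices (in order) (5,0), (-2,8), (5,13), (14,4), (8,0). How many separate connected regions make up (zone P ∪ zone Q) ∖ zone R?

(zone P ∪ zone Q) ∖ zone R splits into 2 disjoint pieces (area 20.5122, area 7.35).

2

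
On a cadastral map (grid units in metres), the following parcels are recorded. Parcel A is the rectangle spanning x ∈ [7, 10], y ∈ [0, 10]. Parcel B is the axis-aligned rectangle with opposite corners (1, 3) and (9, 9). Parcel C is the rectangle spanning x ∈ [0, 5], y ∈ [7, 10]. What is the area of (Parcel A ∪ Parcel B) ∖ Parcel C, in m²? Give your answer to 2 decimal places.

|Parcel A ∪ Parcel B| = 66.
|(Parcel A ∪ Parcel B) ∩ Parcel C| = 8.
|(Parcel A ∪ Parcel B) ∖ Parcel C| = 66 − 8 = 58.00.

58.00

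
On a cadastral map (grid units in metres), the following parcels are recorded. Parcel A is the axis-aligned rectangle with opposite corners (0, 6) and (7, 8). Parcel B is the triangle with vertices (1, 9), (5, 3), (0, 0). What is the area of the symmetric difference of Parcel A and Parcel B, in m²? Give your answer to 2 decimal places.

|Parcel A| = 14, |Parcel B| = 21, |Parcel A∩Parcel B| = 3.1111.
|Parcel A △ Parcel B| = |Parcel A| + |Parcel B| − 2·|Parcel A∩Parcel B| = 14 + 21 − 6.2222 = 28.78.

28.78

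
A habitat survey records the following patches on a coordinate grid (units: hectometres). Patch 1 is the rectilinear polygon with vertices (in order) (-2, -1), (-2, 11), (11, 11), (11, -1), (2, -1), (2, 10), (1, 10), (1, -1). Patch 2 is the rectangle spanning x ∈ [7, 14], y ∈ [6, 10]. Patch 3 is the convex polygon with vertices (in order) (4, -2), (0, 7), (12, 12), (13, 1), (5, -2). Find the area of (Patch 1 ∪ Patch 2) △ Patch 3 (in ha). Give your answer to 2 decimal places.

|Patch 1 ∪ Patch 2| = 157.
|(Patch 1 ∪ Patch 2) ∩ Patch 3| = 97.949.
|(Patch 1 ∪ Patch 2) △ Patch 3| = 157 + 116.5 − 195.898 = 77.60.

77.60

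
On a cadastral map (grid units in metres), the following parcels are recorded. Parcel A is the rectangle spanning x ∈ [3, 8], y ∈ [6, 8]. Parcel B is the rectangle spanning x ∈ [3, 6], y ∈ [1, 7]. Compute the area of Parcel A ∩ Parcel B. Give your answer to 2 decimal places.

|Parcel A∩Parcel B|: x∈[3,6], y∈[6,7] → 3·1 = 3.

3.00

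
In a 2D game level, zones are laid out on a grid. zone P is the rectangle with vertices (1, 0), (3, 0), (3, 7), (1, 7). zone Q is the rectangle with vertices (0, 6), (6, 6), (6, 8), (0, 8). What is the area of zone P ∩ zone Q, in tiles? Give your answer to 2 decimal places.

|zone P∩zone Q|: x∈[1,3], y∈[6,7] → 2·1 = 2.

2.00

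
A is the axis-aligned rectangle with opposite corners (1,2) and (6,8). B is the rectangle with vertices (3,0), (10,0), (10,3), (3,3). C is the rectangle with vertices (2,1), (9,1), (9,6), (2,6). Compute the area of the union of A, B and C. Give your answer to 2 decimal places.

58.00

By inclusion–exclusion:
Individual areas: |A| = 30, |B| = 21, |C| = 35.
|A∩B|: x∈[3,6], y∈[2,3] → 3·1 = 3.
|A∩C|: x∈[2,6], y∈[2,6] → 4·4 = 16.
|B∩C|: x∈[3,9], y∈[1,3] → 6·2 = 12.
|A∩B∩C| = 3.
|A ∪ B ∪ C| = 86 − 31 + 3 = 58.00.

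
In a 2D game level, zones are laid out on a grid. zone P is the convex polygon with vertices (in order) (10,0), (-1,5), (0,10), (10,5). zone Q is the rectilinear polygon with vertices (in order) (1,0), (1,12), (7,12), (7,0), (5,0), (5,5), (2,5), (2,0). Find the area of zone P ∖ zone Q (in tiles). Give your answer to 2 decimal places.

|zone P| = 55, |zone P∩zone Q| = 25.5.
|zone P ∖ zone Q| = |zone P| − |zone P∩zone Q| = 55 − 25.5 = 29.50.

29.50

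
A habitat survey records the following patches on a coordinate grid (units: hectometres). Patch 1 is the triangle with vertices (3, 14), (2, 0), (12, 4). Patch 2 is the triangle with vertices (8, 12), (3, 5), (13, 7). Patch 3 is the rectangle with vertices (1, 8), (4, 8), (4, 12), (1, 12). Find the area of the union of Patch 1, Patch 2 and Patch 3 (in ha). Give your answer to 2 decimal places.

90.10

By inclusion–exclusion:
Individual areas: |Patch 1| = 68, |Patch 2| = 30, |Patch 3| = 12.
|Patch 1∩Patch 2| = 14.7615.
|Patch 1∩Patch 3| = 5.1429.
|Patch 2∩Patch 3| = 0.
|Patch 1∩Patch 2∩Patch 3| = 0.
|Patch 1 ∪ Patch 2 ∪ Patch 3| = 110 − 19.9044 + 0 = 90.10.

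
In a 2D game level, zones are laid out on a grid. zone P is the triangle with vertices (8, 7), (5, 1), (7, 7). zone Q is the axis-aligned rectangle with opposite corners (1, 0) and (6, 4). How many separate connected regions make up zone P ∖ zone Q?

1

zone P ∖ zone Q is a single connected region.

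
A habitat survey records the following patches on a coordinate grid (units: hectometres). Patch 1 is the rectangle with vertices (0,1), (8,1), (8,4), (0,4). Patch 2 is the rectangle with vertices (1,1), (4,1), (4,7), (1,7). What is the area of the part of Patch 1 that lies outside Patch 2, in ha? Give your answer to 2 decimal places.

15.00

|Patch 1∩Patch 2|: x∈[1,4], y∈[1,4] → 3·3 = 9.
|Patch 1| = 24.
|Patch 1 ∖ Patch 2| = |Patch 1| − |Patch 1∩Patch 2| = 24 − 9 = 15.00.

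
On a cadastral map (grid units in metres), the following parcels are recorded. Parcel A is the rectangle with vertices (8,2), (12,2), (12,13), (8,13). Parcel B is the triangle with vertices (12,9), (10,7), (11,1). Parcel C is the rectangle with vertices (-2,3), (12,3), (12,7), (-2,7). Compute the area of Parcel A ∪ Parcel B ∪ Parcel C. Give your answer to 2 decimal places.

By inclusion–exclusion:
Individual areas: |Parcel A| = 44, |Parcel B| = 7, |Parcel C| = 56.
|Parcel A∩Parcel B| = 6.8542.
|Parcel A∩Parcel C|: x∈[8,12], y∈[3,7] → 4·4 = 16.
|Parcel B∩Parcel C| = 4.6667.
|Parcel A∩Parcel B∩Parcel C| = 4.6667.
|Parcel A ∪ Parcel B ∪ Parcel C| = 107 − 27.5208 + 4.6667 = 84.15.

84.15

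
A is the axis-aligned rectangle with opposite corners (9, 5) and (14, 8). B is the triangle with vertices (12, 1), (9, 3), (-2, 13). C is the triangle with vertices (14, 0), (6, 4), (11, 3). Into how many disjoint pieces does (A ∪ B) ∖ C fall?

(A ∪ B) ∖ C splits into 2 disjoint pieces (area 15, area 3.0524).

2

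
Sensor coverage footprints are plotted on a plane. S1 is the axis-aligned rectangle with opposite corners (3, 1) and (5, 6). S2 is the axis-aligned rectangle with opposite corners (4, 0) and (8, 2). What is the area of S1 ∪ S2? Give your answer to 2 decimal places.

17.00

By inclusion–exclusion:
Individual areas: |S1| = 10, |S2| = 8.
|S1∩S2|: x∈[4,5], y∈[1,2] → 1·1 = 1.
|S1 ∪ S2| = 18 − 1 = 17.00.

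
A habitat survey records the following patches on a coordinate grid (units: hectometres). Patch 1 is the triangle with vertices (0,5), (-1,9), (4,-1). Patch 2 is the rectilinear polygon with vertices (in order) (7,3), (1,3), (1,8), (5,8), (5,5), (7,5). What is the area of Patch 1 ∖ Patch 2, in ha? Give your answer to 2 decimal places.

4.08

|Patch 1| = 5, |Patch 1∩Patch 2| = 0.9167.
|Patch 1 ∖ Patch 2| = |Patch 1| − |Patch 1∩Patch 2| = 5 − 0.9167 = 4.08.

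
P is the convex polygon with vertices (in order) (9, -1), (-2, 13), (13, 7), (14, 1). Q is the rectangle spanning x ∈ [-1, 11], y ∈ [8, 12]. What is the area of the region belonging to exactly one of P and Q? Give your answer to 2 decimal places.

94.92

|P| = 88, |Q| = 48, |P∩Q| = 20.5422.
|P △ Q| = |P| + |Q| − 2·|P∩Q| = 88 + 48 − 41.0844 = 94.92.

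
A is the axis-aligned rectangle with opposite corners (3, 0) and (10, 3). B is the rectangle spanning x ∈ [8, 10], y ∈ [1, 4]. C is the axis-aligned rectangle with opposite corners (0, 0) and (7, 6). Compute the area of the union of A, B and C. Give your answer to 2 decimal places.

53.00

By inclusion–exclusion:
Individual areas: |A| = 21, |B| = 6, |C| = 42.
|A∩B|: x∈[8,10], y∈[1,3] → 2·2 = 4.
|A∩C|: x∈[3,7], y∈[0,3] → 4·3 = 12.
|B∩C| = 0 (no overlap).
|A∩B∩C| = 0.
|A ∪ B ∪ C| = 69 − 16 + 0 = 53.00.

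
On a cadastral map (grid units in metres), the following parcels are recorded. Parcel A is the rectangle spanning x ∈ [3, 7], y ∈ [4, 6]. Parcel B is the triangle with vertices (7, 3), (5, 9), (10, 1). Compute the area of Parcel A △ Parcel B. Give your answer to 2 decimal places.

|Parcel A| = 8, |Parcel B| = 7, |Parcel A∩Parcel B| = 1.3208.
|Parcel A △ Parcel B| = |Parcel A| + |Parcel B| − 2·|Parcel A∩Parcel B| = 8 + 7 − 2.6417 = 12.36.

12.36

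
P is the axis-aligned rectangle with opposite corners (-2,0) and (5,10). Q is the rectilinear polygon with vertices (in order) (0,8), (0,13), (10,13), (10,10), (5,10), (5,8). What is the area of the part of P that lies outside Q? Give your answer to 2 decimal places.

60.00

|P| = 70, |P∩Q| = 10.
|P ∖ Q| = |P| − |P∩Q| = 70 − 10 = 60.00.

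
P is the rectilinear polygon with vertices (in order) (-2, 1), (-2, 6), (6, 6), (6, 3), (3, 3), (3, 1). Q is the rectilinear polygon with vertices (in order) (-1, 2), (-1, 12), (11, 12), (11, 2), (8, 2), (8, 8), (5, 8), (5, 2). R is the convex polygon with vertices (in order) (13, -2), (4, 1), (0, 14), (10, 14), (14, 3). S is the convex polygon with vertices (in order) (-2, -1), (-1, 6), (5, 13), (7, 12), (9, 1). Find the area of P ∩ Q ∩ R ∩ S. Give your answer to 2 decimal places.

6.23

The intersection is the polygon with vertices (3.385,3), (2.462,6), (5,6), (5,3).
By the shoelace formula its area is 6.23.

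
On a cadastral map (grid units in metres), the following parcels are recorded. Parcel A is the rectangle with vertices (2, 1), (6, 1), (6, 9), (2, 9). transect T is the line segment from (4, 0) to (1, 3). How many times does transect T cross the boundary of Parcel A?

The segment meets the boundary at (3,1), (2,2).

2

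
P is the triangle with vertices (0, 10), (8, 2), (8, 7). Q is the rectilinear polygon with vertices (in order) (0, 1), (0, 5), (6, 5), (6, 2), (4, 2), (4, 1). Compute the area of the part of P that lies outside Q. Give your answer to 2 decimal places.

19.50

|P| = 20, |P∩Q| = 0.5.
|P ∖ Q| = |P| − |P∩Q| = 20 − 0.5 = 19.50.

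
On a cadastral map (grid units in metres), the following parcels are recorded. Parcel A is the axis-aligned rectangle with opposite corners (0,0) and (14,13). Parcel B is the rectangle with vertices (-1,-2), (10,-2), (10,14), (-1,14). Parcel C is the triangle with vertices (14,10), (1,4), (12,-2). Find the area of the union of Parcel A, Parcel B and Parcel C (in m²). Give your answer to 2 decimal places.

231.24

By inclusion–exclusion:
Individual areas: |Parcel A| = 182, |Parcel B| = 176, |Parcel C| = 72.
|Parcel A∩Parcel B|: x∈[0,10], y∈[0,13] → 10·13 = 130.
|Parcel A∩Parcel C| = 68.
|Parcel B∩Parcel C| = 40.7832.
|Parcel A∩Parcel B∩Parcel C| = 40.0256.
|Parcel A ∪ Parcel B ∪ Parcel C| = 430 − 238.7832 + 40.0256 = 231.24.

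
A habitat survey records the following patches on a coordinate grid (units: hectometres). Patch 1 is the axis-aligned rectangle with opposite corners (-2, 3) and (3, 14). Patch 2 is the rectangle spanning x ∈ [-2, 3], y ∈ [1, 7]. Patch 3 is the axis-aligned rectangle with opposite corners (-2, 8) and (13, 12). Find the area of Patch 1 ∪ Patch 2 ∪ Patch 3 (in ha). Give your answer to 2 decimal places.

105.00

By inclusion–exclusion:
Individual areas: |Patch 1| = 55, |Patch 2| = 30, |Patch 3| = 60.
|Patch 1∩Patch 2|: x∈[-2,3], y∈[3,7] → 5·4 = 20.
|Patch 1∩Patch 3|: x∈[-2,3], y∈[8,12] → 5·4 = 20.
|Patch 2∩Patch 3| = 0 (no overlap).
|Patch 1∩Patch 2∩Patch 3| = 0.
|Patch 1 ∪ Patch 2 ∪ Patch 3| = 145 − 40 + 0 = 105.00.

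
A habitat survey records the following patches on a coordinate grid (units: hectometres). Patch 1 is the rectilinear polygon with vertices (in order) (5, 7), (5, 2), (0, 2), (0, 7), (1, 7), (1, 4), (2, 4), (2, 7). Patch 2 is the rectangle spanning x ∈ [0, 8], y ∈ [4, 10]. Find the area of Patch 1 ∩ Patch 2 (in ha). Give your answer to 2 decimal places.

12.00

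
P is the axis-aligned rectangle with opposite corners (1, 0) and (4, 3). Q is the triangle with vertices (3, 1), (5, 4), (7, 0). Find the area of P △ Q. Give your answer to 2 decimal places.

14.25

|P| = 9, |Q| = 7, |P∩Q| = 0.875.
|P △ Q| = |P| + |Q| − 2·|P∩Q| = 9 + 7 − 1.75 = 14.25.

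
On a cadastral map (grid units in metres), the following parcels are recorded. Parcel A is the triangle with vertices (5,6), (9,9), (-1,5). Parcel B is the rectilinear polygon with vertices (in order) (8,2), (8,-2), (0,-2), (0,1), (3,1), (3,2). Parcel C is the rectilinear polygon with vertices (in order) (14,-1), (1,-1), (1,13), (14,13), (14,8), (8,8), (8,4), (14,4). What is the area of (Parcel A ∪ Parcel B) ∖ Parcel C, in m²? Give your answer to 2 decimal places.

10.47

|Parcel A ∪ Parcel B| = 36.
|(Parcel A ∪ Parcel B) ∩ Parcel C| = 25.5333.
|(Parcel A ∪ Parcel B) ∖ Parcel C| = 36 − 25.5333 = 10.47.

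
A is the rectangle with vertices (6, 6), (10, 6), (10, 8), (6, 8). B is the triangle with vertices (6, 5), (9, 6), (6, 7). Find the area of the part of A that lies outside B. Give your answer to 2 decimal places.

|A| = 8, |A∩B| = 1.5.
|A ∖ B| = |A| − |A∩B| = 8 − 1.5 = 6.50.

6.50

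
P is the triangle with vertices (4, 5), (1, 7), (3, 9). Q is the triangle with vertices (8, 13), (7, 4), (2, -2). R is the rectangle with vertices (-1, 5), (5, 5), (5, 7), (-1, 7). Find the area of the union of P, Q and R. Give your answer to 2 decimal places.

33.95

By inclusion–exclusion:
Individual areas: |P| = 5, |Q| = 19.5, |R| = 12.
|P∩Q| = 0.
|P∩R| = 2.5.
|Q∩R| = 0.05.
|P∩Q∩R| = 0.
|P ∪ Q ∪ R| = 36.5 − 2.55 + 0 = 33.95.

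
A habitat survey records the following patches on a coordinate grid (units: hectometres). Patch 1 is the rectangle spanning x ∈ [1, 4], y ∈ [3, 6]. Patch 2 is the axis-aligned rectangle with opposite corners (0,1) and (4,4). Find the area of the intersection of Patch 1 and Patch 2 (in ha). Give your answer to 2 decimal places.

3.00

|Patch 1∩Patch 2|: x∈[1,4], y∈[3,4] → 3·1 = 3.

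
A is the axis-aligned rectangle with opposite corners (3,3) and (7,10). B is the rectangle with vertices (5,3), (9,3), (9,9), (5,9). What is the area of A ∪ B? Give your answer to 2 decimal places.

By inclusion–exclusion:
Individual areas: |A| = 28, |B| = 24.
|A∩B|: x∈[5,7], y∈[3,9] → 2·6 = 12.
|A ∪ B| = 52 − 12 = 40.00.

40.00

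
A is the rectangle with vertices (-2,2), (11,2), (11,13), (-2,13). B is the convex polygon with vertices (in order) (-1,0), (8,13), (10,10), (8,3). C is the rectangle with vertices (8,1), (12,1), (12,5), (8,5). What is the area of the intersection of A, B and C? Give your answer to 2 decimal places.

0.57

The intersection is the polygon with vertices (8,3), (8,5), (8.571,5).
By the shoelace formula its area is 0.57.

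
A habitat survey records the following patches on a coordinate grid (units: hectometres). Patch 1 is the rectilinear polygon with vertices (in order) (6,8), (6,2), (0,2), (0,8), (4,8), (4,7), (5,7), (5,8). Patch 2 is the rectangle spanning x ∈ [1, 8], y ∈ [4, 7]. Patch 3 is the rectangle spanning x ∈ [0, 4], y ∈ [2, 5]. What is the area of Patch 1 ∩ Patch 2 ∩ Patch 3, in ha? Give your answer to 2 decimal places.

The intersection is the polygon with vertices (1,4), (1,5), (4,5), (4,4).
By the shoelace formula its area is 3.00.

3.00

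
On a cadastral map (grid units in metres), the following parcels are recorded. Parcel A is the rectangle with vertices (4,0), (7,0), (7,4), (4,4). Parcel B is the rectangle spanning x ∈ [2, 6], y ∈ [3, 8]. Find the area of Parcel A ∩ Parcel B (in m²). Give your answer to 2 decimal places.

2.00

|Parcel A∩Parcel B|: x∈[4,6], y∈[3,4] → 2·1 = 2.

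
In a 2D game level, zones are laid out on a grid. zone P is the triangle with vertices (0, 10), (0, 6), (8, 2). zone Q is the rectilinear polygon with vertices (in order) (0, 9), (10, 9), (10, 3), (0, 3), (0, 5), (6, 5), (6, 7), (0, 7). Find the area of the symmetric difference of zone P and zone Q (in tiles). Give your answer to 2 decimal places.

48.00

|zone P| = 16, |zone Q| = 48, |zone P∩zone Q| = 8.
|zone P △ zone Q| = |zone P| + |zone Q| − 2·|zone P∩zone Q| = 16 + 48 − 16 = 48.00.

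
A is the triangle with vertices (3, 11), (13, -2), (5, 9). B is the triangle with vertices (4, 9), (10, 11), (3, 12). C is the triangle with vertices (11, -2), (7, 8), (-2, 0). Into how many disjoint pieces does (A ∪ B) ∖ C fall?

(A ∪ B) ∖ C splits into 2 disjoint pieces (area 10.8899, area 0.6944).

2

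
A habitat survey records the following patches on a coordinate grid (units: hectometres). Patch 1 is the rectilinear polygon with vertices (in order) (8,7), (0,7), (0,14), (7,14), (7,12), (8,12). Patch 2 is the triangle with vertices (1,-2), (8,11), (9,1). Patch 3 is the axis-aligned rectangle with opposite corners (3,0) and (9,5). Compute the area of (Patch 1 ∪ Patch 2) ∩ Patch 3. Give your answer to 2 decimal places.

24.96

The region (Patch 1 ∪ Patch 2) ∩ Patch 3 is the polygon with vertices (9,1), (6.333,0), (3,0), (3,1.714), (4.769,5), (8.6,5).
By the shoelace formula its area is 24.96.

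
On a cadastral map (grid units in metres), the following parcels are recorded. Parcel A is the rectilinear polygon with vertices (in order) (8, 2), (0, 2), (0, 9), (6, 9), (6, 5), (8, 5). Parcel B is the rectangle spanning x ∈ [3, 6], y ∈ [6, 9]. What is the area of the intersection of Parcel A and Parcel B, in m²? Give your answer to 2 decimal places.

9.00

The intersection is the polygon with vertices (6,9), (6,6), (3,6), (3,9).
By the shoelace formula its area is 9.00.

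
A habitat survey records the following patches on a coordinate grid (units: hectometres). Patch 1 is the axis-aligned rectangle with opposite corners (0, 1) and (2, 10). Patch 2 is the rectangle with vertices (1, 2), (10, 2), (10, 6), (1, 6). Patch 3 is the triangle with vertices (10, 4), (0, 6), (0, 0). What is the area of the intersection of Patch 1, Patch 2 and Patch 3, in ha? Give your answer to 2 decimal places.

The intersection is the polygon with vertices (1,2), (1,5.8), (2,5.6), (2,2).
By the shoelace formula its area is 3.70.

3.70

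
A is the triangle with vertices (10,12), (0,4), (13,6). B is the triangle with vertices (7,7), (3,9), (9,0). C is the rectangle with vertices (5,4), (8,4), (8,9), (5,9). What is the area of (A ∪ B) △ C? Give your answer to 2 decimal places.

|A ∪ B| = 47.9285.
|(A ∪ B) ∩ C| = 13.1254.
|(A ∪ B) △ C| = 47.9285 + 15 − 26.2508 = 36.68.

36.68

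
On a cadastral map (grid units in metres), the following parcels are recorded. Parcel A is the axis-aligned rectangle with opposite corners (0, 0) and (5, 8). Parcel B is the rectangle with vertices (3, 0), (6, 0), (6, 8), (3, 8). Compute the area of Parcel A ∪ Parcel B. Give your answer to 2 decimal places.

By inclusion–exclusion:
Individual areas: |Parcel A| = 40, |Parcel B| = 24.
|Parcel A∩Parcel B|: x∈[3,5], y∈[0,8] → 2·8 = 16.
|Parcel A ∪ Parcel B| = 64 − 16 = 48.00.

48.00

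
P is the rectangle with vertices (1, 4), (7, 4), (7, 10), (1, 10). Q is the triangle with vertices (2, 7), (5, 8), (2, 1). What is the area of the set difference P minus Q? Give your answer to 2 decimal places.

28.93

|P| = 36, |P∩Q| = 7.0714.
|P ∖ Q| = |P| − |P∩Q| = 36 − 7.0714 = 28.93.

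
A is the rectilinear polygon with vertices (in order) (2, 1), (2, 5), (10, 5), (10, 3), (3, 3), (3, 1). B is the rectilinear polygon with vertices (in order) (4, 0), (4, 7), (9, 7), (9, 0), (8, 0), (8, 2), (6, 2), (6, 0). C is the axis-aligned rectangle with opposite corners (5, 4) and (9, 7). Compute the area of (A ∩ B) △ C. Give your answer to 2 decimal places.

14.00

|A ∩ B| = 10.
|(A ∩ B) ∩ C| = 4.
|(A ∩ B) △ C| = 10 + 12 − 8 = 14.00.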